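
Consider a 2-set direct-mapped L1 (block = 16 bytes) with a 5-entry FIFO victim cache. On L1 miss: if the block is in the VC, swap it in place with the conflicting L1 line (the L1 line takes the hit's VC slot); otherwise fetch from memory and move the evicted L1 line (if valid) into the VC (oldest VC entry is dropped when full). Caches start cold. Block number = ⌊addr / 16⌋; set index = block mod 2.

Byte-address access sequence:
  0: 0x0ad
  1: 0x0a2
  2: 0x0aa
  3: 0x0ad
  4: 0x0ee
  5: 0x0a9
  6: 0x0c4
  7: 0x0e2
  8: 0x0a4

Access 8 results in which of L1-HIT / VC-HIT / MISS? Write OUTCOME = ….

OUTCOME = VC-HIT

  [0] addr=0xad blk=10 s=0: MISS | VC []
  [1] addr=0xa2 blk=10 s=0: L1-HIT | VC []
  [2] addr=0xaa blk=10 s=0: L1-HIT | VC []
  [3] addr=0xad blk=10 s=0: L1-HIT | VC []
  [4] addr=0xee blk=14 s=0: MISS | VC [10]
  [5] addr=0xa9 blk=10 s=0: VC-HIT | VC [14]
  [6] addr=0xc4 blk=12 s=0: MISS | VC [14, 10]
  [7] addr=0xe2 blk=14 s=0: VC-HIT | VC [12, 10]
  [8] addr=0xa4 blk=10 s=0: VC-HIT | VC [12, 14]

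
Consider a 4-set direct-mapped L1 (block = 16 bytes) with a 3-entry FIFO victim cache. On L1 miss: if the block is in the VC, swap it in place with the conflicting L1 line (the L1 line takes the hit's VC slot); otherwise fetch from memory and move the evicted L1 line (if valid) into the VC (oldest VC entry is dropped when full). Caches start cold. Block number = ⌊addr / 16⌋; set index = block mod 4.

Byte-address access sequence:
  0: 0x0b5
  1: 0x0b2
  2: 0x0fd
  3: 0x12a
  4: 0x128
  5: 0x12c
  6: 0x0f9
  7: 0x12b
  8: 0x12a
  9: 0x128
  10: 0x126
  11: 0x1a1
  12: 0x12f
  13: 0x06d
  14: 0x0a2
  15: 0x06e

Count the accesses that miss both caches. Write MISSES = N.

MISSES = 6

0: 0xb5 (blk 11, set 3) → MISS  vc=[]
1: 0xb2 (blk 11, set 3) → L1-HIT  vc=[]
2: 0xfd (blk 15, set 3) → MISS  vc=[11]
3: 0x12a (blk 18, set 2) → MISS  vc=[11]
4: 0x128 (blk 18, set 2) → L1-HIT  vc=[11]
5: 0x12c (blk 18, set 2) → L1-HIT  vc=[11]
6: 0xf9 (blk 15, set 3) → L1-HIT  vc=[11]
7: 0x12b (blk 18, set 2) → L1-HIT  vc=[11]
8: 0x12a (blk 18, set 2) → L1-HIT  vc=[11]
9: 0x128 (blk 18, set 2) → L1-HIT  vc=[11]
10: 0x126 (blk 18, set 2) → L1-HIT  vc=[11]
11: 0x1a1 (blk 26, set 2) → MISS  vc=[11, 18]
12: 0x12f (blk 18, set 2) → VC-HIT  vc=[11, 26]
13: 0x6d (blk 6, set 2) → MISS  vc=[11, 26, 18]
14: 0xa2 (blk 10, set 2) → MISS  vc=[26, 18, 6]
15: 0x6e (blk 6, set 2) → VC-HIT  vc=[26, 18, 10]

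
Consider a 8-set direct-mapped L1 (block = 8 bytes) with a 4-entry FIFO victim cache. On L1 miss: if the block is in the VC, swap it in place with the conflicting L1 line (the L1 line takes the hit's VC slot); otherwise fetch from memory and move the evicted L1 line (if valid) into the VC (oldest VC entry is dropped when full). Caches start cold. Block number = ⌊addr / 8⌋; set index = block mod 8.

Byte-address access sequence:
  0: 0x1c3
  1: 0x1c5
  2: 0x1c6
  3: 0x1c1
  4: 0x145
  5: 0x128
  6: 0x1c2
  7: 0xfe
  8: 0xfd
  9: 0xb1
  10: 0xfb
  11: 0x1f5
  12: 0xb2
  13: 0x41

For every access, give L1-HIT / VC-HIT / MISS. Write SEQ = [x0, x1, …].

  [0] addr=0x1c3 blk=56 s=0: MISS | VC []
  [1] addr=0x1c5 blk=56 s=0: L1-HIT | VC []
  [2] addr=0x1c6 blk=56 s=0: L1-HIT | VC []
  [3] addr=0x1c1 blk=56 s=0: L1-HIT | VC []
  [4] addr=0x145 blk=40 s=0: MISS | VC [56]
  [5] addr=0x128 blk=37 s=5: MISS | VC [56]
  [6] addr=0x1c2 blk=56 s=0: VC-HIT | VC [40]
  [7] addr=0xfe blk=31 s=7: MISS | VC [40]
  [8] addr=0xfd blk=31 s=7: L1-HIT | VC [40]
  [9] addr=0xb1 blk=22 s=6: MISS | VC [40]
  [10] addr=0xfb blk=31 s=7: L1-HIT | VC [40]
  [11] addr=0x1f5 blk=62 s=6: MISS | VC [40, 22]
  [12] addr=0xb2 blk=22 s=6: VC-HIT | VC [40, 62]
  [13] addr=0x41 blk=8 s=0: MISS | VC [40, 62, 56]

SEQ = [MISS, L1-HIT, L1-HIT, L1-HIT, MISS, MISS, VC-HIT, MISS, L1-HIT, MISS, L1-HIT, MISS, VC-HIT, MISS]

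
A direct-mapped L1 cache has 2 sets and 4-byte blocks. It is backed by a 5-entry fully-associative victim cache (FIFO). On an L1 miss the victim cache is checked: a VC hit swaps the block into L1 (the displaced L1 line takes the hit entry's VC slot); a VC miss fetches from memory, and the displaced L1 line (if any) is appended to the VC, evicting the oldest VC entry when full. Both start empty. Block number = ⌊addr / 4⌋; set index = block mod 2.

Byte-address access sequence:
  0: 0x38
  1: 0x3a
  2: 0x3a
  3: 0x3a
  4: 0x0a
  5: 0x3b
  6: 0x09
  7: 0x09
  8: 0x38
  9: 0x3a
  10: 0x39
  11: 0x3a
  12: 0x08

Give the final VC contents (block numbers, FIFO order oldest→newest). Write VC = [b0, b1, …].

VC = [14]

#0 0x38→b14/s0 MISS; vc=[]
#1 0x3a→b14/s0 L1-HIT; vc=[]
#2 0x3a→b14/s0 L1-HIT; vc=[]
#3 0x3a→b14/s0 L1-HIT; vc=[]
#4 0xa→b2/s0 MISS; vc=[14]
#5 0x3b→b14/s0 VC-HIT; vc=[2]
#6 0x9→b2/s0 VC-HIT; vc=[14]
#7 0x9→b2/s0 L1-HIT; vc=[14]
#8 0x38→b14/s0 VC-HIT; vc=[2]
#9 0x3a→b14/s0 L1-HIT; vc=[2]
#10 0x39→b14/s0 L1-HIT; vc=[2]
#11 0x3a→b14/s0 L1-HIT; vc=[2]
#12 0x8→b2/s0 VC-HIT; vc=[14]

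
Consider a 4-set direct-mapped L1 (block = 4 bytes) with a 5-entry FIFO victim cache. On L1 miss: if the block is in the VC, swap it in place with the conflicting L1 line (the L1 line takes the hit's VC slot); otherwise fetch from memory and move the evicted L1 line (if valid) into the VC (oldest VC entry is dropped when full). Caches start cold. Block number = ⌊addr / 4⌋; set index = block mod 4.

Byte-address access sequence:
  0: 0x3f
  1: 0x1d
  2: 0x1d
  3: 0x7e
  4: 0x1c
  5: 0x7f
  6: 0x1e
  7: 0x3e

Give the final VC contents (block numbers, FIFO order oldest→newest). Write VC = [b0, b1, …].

VC = [7, 31]

  [0] addr=0x3f blk=15 s=3: MISS | VC []
  [1] addr=0x1d blk=7 s=3: MISS | VC [15]
  [2] addr=0x1d blk=7 s=3: L1-HIT | VC [15]
  [3] addr=0x7e blk=31 s=3: MISS | VC [15, 7]
  [4] addr=0x1c blk=7 s=3: VC-HIT | VC [15, 31]
  [5] addr=0x7f blk=31 s=3: VC-HIT | VC [15, 7]
  [6] addr=0x1e blk=7 s=3: VC-HIT | VC [15, 31]
  [7] addr=0x3e blk=15 s=3: VC-HIT | VC [7, 31]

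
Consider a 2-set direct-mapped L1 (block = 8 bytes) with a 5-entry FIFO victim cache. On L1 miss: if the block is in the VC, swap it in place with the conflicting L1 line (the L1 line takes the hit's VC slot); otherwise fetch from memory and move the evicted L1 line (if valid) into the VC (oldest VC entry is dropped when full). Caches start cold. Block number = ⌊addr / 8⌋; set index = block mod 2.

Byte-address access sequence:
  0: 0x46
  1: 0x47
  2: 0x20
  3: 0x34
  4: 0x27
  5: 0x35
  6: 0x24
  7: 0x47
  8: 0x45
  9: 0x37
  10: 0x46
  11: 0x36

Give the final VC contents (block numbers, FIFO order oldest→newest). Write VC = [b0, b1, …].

  [0] addr=0x46 blk=8 s=0: MISS | VC []
  [1] addr=0x47 blk=8 s=0: L1-HIT | VC []
  [2] addr=0x20 blk=4 s=0: MISS | VC [8]
  [3] addr=0x34 blk=6 s=0: MISS | VC [8, 4]
  [4] addr=0x27 blk=4 s=0: VC-HIT | VC [8, 6]
  [5] addr=0x35 blk=6 s=0: VC-HIT | VC [8, 4]
  [6] addr=0x24 blk=4 s=0: VC-HIT | VC [8, 6]
  [7] addr=0x47 blk=8 s=0: VC-HIT | VC [4, 6]
  [8] addr=0x45 blk=8 s=0: L1-HIT | VC [4, 6]
  [9] addr=0x37 blk=6 s=0: VC-HIT | VC [4, 8]
  [10] addr=0x46 blk=8 s=0: VC-HIT | VC [4, 6]
  [11] addr=0x36 blk=6 s=0: VC-HIT | VC [4, 8]

VC = [4, 8]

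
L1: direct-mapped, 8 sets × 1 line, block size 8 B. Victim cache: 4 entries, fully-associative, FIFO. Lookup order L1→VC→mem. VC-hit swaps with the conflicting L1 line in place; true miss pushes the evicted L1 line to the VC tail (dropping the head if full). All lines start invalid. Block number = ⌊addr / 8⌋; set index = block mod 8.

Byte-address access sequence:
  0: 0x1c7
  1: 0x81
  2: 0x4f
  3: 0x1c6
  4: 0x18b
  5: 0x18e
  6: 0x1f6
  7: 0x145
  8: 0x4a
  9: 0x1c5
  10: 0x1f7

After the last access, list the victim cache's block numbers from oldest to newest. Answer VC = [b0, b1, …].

0: 0x1c7 (blk 56, set 0) → MISS  vc=[]
1: 0x81 (blk 16, set 0) → MISS  vc=[56]
2: 0x4f (blk 9, set 1) → MISS  vc=[56]
3: 0x1c6 (blk 56, set 0) → VC-HIT  vc=[16]
4: 0x18b (blk 49, set 1) → MISS  vc=[16, 9]
5: 0x18e (blk 49, set 1) → L1-HIT  vc=[16, 9]
6: 0x1f6 (blk 62, set 6) → MISS  vc=[16, 9]
7: 0x145 (blk 40, set 0) → MISS  vc=[16, 9, 56]
8: 0x4a (blk 9, set 1) → VC-HIT  vc=[16, 49, 56]
9: 0x1c5 (blk 56, set 0) → VC-HIT  vc=[16, 49, 40]
10: 0x1f7 (blk 62, set 6) → L1-HIT  vc=[16, 49, 40]

VC = [16, 49, 40]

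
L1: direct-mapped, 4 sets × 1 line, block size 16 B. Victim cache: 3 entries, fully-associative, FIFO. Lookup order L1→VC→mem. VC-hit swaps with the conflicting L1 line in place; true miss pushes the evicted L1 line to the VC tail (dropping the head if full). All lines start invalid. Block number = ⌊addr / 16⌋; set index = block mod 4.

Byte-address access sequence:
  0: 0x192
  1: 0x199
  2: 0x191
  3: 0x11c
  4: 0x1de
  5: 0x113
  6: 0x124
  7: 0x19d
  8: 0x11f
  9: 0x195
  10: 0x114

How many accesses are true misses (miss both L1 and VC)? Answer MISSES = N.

#0 0x192→b25/s1 MISS; vc=[]
#1 0x199→b25/s1 L1-HIT; vc=[]
#2 0x191→b25/s1 L1-HIT; vc=[]
#3 0x11c→b17/s1 MISS; vc=[25]
#4 0x1de→b29/s1 MISS; vc=[25,17]
#5 0x113→b17/s1 VC-HIT; vc=[25,29]
#6 0x124→b18/s2 MISS; vc=[25,29]
#7 0x19d→b25/s1 VC-HIT; vc=[17,29]
#8 0x11f→b17/s1 VC-HIT; vc=[25,29]
#9 0x195→b25/s1 VC-HIT; vc=[17,29]
#10 0x114→b17/s1 VC-HIT; vc=[25,29]

MISSES = 4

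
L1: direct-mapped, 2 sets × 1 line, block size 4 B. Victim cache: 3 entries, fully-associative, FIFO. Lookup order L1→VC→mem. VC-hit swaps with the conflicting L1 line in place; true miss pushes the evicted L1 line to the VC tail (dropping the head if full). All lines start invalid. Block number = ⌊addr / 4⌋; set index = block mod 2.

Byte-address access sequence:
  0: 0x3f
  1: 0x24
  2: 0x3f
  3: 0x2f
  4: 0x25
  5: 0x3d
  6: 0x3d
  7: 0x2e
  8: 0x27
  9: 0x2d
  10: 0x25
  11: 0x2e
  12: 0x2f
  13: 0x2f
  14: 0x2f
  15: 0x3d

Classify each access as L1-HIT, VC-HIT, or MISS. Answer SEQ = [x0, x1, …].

#0 0x3f→b15/s1 MISS; vc=[]
#1 0x24→b9/s1 MISS; vc=[15]
#2 0x3f→b15/s1 VC-HIT; vc=[9]
#3 0x2f→b11/s1 MISS; vc=[9,15]
#4 0x25→b9/s1 VC-HIT; vc=[11,15]
#5 0x3d→b15/s1 VC-HIT; vc=[11,9]
#6 0x3d→b15/s1 L1-HIT; vc=[11,9]
#7 0x2e→b11/s1 VC-HIT; vc=[15,9]
#8 0x27→b9/s1 VC-HIT; vc=[15,11]
#9 0x2d→b11/s1 VC-HIT; vc=[15,9]
#10 0x25→b9/s1 VC-HIT; vc=[15,11]
#11 0x2e→b11/s1 VC-HIT; vc=[15,9]
#12 0x2f→b11/s1 L1-HIT; vc=[15,9]
#13 0x2f→b11/s1 L1-HIT; vc=[15,9]
#14 0x2f→b11/s1 L1-HIT; vc=[15,9]
#15 0x3d→b15/s1 VC-HIT; vc=[11,9]

SEQ = [MISS, MISS, VC-HIT, MISS, VC-HIT, VC-HIT, L1-HIT, VC-HIT, VC-HIT, VC-HIT, VC-HIT, VC-HIT, L1-HIT, L1-HIT, L1-HIT, VC-HIT]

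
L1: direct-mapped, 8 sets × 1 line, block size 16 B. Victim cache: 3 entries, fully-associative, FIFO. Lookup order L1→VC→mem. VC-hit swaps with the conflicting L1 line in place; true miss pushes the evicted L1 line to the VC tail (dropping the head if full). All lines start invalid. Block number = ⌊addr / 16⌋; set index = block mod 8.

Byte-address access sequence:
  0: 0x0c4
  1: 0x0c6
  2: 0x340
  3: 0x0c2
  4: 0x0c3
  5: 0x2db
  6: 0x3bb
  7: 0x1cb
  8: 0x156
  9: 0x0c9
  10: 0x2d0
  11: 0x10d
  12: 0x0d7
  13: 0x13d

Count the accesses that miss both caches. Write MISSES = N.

#0 0xc4→b12/s4 MISS; vc=[]
#1 0xc6→b12/s4 L1-HIT; vc=[]
#2 0x340→b52/s4 MISS; vc=[12]
#3 0xc2→b12/s4 VC-HIT; vc=[52]
#4 0xc3→b12/s4 L1-HIT; vc=[52]
#5 0x2db→b45/s5 MISS; vc=[52]
#6 0x3bb→b59/s3 MISS; vc=[52]
#7 0x1cb→b28/s4 MISS; vc=[52,12]
#8 0x156→b21/s5 MISS; vc=[52,12,45]
#9 0xc9→b12/s4 VC-HIT; vc=[52,28,45]
#10 0x2d0→b45/s5 VC-HIT; vc=[52,28,21]
#11 0x10d→b16/s0 MISS; vc=[52,28,21]
#12 0xd7→b13/s5 MISS; vc=[28,21,45]
#13 0x13d→b19/s3 MISS; vc=[21,45,59]

MISSES = 9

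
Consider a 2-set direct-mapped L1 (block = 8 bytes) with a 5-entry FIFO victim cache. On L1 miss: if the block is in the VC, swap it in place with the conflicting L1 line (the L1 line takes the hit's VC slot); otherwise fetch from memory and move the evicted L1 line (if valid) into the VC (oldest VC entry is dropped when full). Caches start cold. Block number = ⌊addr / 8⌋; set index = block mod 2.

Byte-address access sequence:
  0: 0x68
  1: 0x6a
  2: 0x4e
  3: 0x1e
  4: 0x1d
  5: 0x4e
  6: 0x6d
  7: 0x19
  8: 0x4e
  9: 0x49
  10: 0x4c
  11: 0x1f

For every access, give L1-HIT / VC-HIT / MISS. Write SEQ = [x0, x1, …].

#0 0x68→b13/s1 MISS; vc=[]
#1 0x6a→b13/s1 L1-HIT; vc=[]
#2 0x4e→b9/s1 MISS; vc=[13]
#3 0x1e→b3/s1 MISS; vc=[13,9]
#4 0x1d→b3/s1 L1-HIT; vc=[13,9]
#5 0x4e→b9/s1 VC-HIT; vc=[13,3]
#6 0x6d→b13/s1 VC-HIT; vc=[9,3]
#7 0x19→b3/s1 VC-HIT; vc=[9,13]
#8 0x4e→b9/s1 VC-HIT; vc=[3,13]
#9 0x49→b9/s1 L1-HIT; vc=[3,13]
#10 0x4c→b9/s1 L1-HIT; vc=[3,13]
#11 0x1f→b3/s1 VC-HIT; vc=[9,13]

SEQ = [MISS, L1-HIT, MISS, MISS, L1-HIT, VC-HIT, VC-HIT, VC-HIT, VC-HIT, L1-HIT, L1-HIT, VC-HIT]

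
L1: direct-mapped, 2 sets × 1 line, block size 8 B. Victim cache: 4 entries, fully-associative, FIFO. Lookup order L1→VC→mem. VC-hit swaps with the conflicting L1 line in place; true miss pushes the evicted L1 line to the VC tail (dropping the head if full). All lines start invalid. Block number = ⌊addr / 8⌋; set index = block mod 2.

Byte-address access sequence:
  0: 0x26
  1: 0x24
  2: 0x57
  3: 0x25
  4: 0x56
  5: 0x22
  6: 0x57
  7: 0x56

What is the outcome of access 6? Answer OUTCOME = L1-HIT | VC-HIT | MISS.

OUTCOME = VC-HIT

0: 0x26 (blk 4, set 0) → MISS  vc=[]
1: 0x24 (blk 4, set 0) → L1-HIT  vc=[]
2: 0x57 (blk 10, set 0) → MISS  vc=[4]
3: 0x25 (blk 4, set 0) → VC-HIT  vc=[10]
4: 0x56 (blk 10, set 0) → VC-HIT  vc=[4]
5: 0x22 (blk 4, set 0) → VC-HIT  vc=[10]
6: 0x57 (blk 10, set 0) → VC-HIT  vc=[4]
7: 0x56 (blk 10, set 0) → L1-HIT  vc=[4]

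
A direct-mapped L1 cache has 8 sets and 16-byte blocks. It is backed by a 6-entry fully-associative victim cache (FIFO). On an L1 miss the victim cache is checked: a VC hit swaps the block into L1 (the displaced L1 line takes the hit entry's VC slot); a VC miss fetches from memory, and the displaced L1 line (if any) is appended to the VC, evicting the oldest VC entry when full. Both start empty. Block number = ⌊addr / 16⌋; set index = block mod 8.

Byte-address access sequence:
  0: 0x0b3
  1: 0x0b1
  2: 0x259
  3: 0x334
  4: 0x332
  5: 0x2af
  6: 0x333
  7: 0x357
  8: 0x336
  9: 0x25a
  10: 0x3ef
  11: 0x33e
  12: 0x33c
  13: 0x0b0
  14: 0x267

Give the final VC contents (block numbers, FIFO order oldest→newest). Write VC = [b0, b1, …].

VC = [51, 53, 62]

  [0] addr=0xb3 blk=11 s=3: MISS | VC []
  [1] addr=0xb1 blk=11 s=3: L1-HIT | VC []
  [2] addr=0x259 blk=37 s=5: MISS | VC []
  [3] addr=0x334 blk=51 s=3: MISS | VC [11]
  [4] addr=0x332 blk=51 s=3: L1-HIT | VC [11]
  [5] addr=0x2af blk=42 s=2: MISS | VC [11]
  [6] addr=0x333 blk=51 s=3: L1-HIT | VC [11]
  [7] addr=0x357 blk=53 s=5: MISS | VC [11, 37]
  [8] addr=0x336 blk=51 s=3: L1-HIT | VC [11, 37]
  [9] addr=0x25a blk=37 s=5: VC-HIT | VC [11, 53]
  [10] addr=0x3ef blk=62 s=6: MISS | VC [11, 53]
  [11] addr=0x33e blk=51 s=3: L1-HIT | VC [11, 53]
  [12] addr=0x33c blk=51 s=3: L1-HIT | VC [11, 53]
  [13] addr=0xb0 blk=11 s=3: VC-HIT | VC [51, 53]
  [14] addr=0x267 blk=38 s=6: MISS | VC [51, 53, 62]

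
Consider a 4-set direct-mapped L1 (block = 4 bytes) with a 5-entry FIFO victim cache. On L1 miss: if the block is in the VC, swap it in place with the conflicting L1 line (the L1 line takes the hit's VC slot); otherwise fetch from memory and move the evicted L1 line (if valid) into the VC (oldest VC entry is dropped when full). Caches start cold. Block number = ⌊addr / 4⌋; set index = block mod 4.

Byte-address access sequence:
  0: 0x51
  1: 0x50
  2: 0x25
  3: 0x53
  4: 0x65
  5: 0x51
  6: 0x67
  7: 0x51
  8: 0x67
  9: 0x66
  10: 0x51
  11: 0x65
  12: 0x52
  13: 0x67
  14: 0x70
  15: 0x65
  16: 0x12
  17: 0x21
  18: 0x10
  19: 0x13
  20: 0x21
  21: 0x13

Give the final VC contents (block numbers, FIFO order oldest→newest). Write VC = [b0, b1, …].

VC = [9, 20, 28, 8]

0: 0x51 (blk 20, set 0) → MISS  vc=[]
1: 0x50 (blk 20, set 0) → L1-HIT  vc=[]
2: 0x25 (blk 9, set 1) → MISS  vc=[]
3: 0x53 (blk 20, set 0) → L1-HIT  vc=[]
4: 0x65 (blk 25, set 1) → MISS  vc=[9]
5: 0x51 (blk 20, set 0) → L1-HIT  vc=[9]
6: 0x67 (blk 25, set 1) → L1-HIT  vc=[9]
7: 0x51 (blk 20, set 0) → L1-HIT  vc=[9]
8: 0x67 (blk 25, set 1) → L1-HIT  vc=[9]
9: 0x66 (blk 25, set 1) → L1-HIT  vc=[9]
10: 0x51 (blk 20, set 0) → L1-HIT  vc=[9]
11: 0x65 (blk 25, set 1) → L1-HIT  vc=[9]
12: 0x52 (blk 20, set 0) → L1-HIT  vc=[9]
13: 0x67 (blk 25, set 1) → L1-HIT  vc=[9]
14: 0x70 (blk 28, set 0) → MISS  vc=[9, 20]
15: 0x65 (blk 25, set 1) → L1-HIT  vc=[9, 20]
16: 0x12 (blk 4, set 0) → MISS  vc=[9, 20, 28]
17: 0x21 (blk 8, set 0) → MISS  vc=[9, 20, 28, 4]
18: 0x10 (blk 4, set 0) → VC-HIT  vc=[9, 20, 28, 8]
19: 0x13 (blk 4, set 0) → L1-HIT  vc=[9, 20, 28, 8]
20: 0x21 (blk 8, set 0) → VC-HIT  vc=[9, 20, 28, 4]
21: 0x13 (blk 4, set 0) → VC-HIT  vc=[9, 20, 28, 8]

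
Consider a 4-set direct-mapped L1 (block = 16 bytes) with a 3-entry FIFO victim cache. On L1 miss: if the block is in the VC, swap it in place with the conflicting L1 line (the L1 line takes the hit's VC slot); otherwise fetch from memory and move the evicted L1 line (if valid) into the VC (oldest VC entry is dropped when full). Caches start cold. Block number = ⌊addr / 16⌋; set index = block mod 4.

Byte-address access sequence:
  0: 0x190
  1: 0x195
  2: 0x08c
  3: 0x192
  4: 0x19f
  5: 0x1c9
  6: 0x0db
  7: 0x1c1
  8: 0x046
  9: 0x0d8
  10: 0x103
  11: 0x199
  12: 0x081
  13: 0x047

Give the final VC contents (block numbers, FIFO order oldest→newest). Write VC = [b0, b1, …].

  [0] addr=0x190 blk=25 s=1: MISS | VC []
  [1] addr=0x195 blk=25 s=1: L1-HIT | VC []
  [2] addr=0x8c blk=8 s=0: MISS | VC []
  [3] addr=0x192 blk=25 s=1: L1-HIT | VC []
  [4] addr=0x19f blk=25 s=1: L1-HIT | VC []
  [5] addr=0x1c9 blk=28 s=0: MISS | VC [8]
  [6] addr=0xdb blk=13 s=1: MISS | VC [8, 25]
  [7] addr=0x1c1 blk=28 s=0: L1-HIT | VC [8, 25]
  [8] addr=0x46 blk=4 s=0: MISS | VC [8, 25, 28]
  [9] addr=0xd8 blk=13 s=1: L1-HIT | VC [8, 25, 28]
  [10] addr=0x103 blk=16 s=0: MISS | VC [25, 28, 4]
  [11] addr=0x199 blk=25 s=1: VC-HIT | VC [13, 28, 4]
  [12] addr=0x81 blk=8 s=0: MISS | VC [28, 4, 16]
  [13] addr=0x47 blk=4 s=0: VC-HIT | VC [28, 8, 16]

VC = [28, 8, 16]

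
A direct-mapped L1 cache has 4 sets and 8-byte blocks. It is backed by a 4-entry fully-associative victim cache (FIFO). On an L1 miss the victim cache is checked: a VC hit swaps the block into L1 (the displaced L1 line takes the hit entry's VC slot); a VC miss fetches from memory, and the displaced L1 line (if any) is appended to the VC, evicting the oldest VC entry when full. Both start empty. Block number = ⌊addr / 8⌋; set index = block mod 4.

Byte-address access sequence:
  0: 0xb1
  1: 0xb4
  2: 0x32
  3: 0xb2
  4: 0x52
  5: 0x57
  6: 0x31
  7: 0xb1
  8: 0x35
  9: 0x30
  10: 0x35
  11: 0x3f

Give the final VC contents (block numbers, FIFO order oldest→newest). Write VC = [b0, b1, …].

#0 0xb1→b22/s2 MISS; vc=[]
#1 0xb4→b22/s2 L1-HIT; vc=[]
#2 0x32→b6/s2 MISS; vc=[22]
#3 0xb2→b22/s2 VC-HIT; vc=[6]
#4 0x52→b10/s2 MISS; vc=[6,22]
#5 0x57→b10/s2 L1-HIT; vc=[6,22]
#6 0x31→b6/s2 VC-HIT; vc=[10,22]
#7 0xb1→b22/s2 VC-HIT; vc=[10,6]
#8 0x35→b6/s2 VC-HIT; vc=[10,22]
#9 0x30→b6/s2 L1-HIT; vc=[10,22]
#10 0x35→b6/s2 L1-HIT; vc=[10,22]
#11 0x3f→b7/s3 MISS; vc=[10,22]

VC = [10, 22]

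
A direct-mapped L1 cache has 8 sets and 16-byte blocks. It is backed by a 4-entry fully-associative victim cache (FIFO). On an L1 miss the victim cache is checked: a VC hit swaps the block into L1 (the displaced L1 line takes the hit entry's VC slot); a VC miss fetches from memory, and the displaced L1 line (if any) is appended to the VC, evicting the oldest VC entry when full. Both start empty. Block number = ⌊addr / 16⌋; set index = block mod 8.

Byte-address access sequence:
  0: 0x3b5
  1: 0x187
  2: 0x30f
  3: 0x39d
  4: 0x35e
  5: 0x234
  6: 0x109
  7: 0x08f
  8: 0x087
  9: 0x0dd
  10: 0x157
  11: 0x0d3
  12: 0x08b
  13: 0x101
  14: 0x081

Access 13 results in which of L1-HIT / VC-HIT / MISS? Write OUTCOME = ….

#0 0x3b5→b59/s3 MISS; vc=[]
#1 0x187→b24/s0 MISS; vc=[]
#2 0x30f→b48/s0 MISS; vc=[24]
#3 0x39d→b57/s1 MISS; vc=[24]
#4 0x35e→b53/s5 MISS; vc=[24]
#5 0x234→b35/s3 MISS; vc=[24,59]
#6 0x109→b16/s0 MISS; vc=[24,59,48]
#7 0x8f→b8/s0 MISS; vc=[24,59,48,16]
#8 0x87→b8/s0 L1-HIT; vc=[24,59,48,16]
#9 0xdd→b13/s5 MISS; vc=[59,48,16,53]
#10 0x157→b21/s5 MISS; vc=[48,16,53,13]
#11 0xd3→b13/s5 VC-HIT; vc=[48,16,53,21]
#12 0x8b→b8/s0 L1-HIT; vc=[48,16,53,21]
#13 0x101→b16/s0 VC-HIT; vc=[48,8,53,21]
#14 0x81→b8/s0 VC-HIT; vc=[48,16,53,21]

OUTCOME = VC-HIT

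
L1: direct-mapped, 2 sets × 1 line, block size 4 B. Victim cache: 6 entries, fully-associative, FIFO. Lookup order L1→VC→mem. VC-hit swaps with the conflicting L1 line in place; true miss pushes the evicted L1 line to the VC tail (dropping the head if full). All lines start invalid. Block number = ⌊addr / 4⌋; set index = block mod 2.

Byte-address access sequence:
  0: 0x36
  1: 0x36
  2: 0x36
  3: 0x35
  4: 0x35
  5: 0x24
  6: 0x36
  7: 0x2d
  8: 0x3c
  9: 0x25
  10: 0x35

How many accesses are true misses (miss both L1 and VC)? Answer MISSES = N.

  [0] addr=0x36 blk=13 s=1: MISS | VC []
  [1] addr=0x36 blk=13 s=1: L1-HIT | VC []
  [2] addr=0x36 blk=13 s=1: L1-HIT | VC []
  [3] addr=0x35 blk=13 s=1: L1-HIT | VC []
  [4] addr=0x35 blk=13 s=1: L1-HIT | VC []
  [5] addr=0x24 blk=9 s=1: MISS | VC [13]
  [6] addr=0x36 blk=13 s=1: VC-HIT | VC [9]
  [7] addr=0x2d blk=11 s=1: MISS | VC [9, 13]
  [8] addr=0x3c blk=15 s=1: MISS | VC [9, 13, 11]
  [9] addr=0x25 blk=9 s=1: VC-HIT | VC [15, 13, 11]
  [10] addr=0x35 blk=13 s=1: VC-HIT | VC [15, 9, 11]

MISSES = 4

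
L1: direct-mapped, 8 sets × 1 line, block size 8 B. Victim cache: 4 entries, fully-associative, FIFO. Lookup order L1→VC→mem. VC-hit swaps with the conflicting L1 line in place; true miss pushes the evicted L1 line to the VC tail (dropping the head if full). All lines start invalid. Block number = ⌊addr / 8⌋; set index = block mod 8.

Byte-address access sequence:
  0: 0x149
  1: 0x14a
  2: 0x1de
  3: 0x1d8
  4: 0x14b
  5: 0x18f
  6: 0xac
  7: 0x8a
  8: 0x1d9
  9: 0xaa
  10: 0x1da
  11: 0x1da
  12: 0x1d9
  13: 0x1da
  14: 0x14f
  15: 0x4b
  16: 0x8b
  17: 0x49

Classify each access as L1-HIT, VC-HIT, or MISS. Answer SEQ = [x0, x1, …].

SEQ = [MISS, L1-HIT, MISS, L1-HIT, L1-HIT, MISS, MISS, MISS, L1-HIT, L1-HIT, L1-HIT, L1-HIT, L1-HIT, L1-HIT, VC-HIT, MISS, VC-HIT, VC-HIT]

  [0] addr=0x149 blk=41 s=1: MISS | VC []
  [1] addr=0x14a blk=41 s=1: L1-HIT | VC []
  [2] addr=0x1de blk=59 s=3: MISS | VC []
  [3] addr=0x1d8 blk=59 s=3: L1-HIT | VC []
  [4] addr=0x14b blk=41 s=1: L1-HIT | VC []
  [5] addr=0x18f blk=49 s=1: MISS | VC [41]
  [6] addr=0xac blk=21 s=5: MISS | VC [41]
  [7] addr=0x8a blk=17 s=1: MISS | VC [41, 49]
  [8] addr=0x1d9 blk=59 s=3: L1-HIT | VC [41, 49]
  [9] addr=0xaa blk=21 s=5: L1-HIT | VC [41, 49]
  [10] addr=0x1da blk=59 s=3: L1-HIT | VC [41, 49]
  [11] addr=0x1da blk=59 s=3: L1-HIT | VC [41, 49]
  [12] addr=0x1d9 blk=59 s=3: L1-HIT | VC [41, 49]
  [13] addr=0x1da blk=59 s=3: L1-HIT | VC [41, 49]
  [14] addr=0x14f blk=41 s=1: VC-HIT | VC [17, 49]
  [15] addr=0x4b blk=9 s=1: MISS | VC [17, 49, 41]
  [16] addr=0x8b blk=17 s=1: VC-HIT | VC [9, 49, 41]
  [17] addr=0x49 blk=9 s=1: VC-HIT | VC [17, 49, 41]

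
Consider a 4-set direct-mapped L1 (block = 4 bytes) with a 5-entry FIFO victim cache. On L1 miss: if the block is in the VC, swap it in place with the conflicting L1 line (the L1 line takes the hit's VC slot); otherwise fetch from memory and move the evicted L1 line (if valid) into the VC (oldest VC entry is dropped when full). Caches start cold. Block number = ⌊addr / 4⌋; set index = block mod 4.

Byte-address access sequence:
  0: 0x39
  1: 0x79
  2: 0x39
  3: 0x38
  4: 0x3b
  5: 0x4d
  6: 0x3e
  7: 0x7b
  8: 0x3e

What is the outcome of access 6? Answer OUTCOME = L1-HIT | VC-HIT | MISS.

OUTCOME = MISS

  [0] addr=0x39 blk=14 s=2: MISS | VC []
  [1] addr=0x79 blk=30 s=2: MISS | VC [14]
  [2] addr=0x39 blk=14 s=2: VC-HIT | VC [30]
  [3] addr=0x38 blk=14 s=2: L1-HIT | VC [30]
  [4] addr=0x3b blk=14 s=2: L1-HIT | VC [30]
  [5] addr=0x4d blk=19 s=3: MISS | VC [30]
  [6] addr=0x3e blk=15 s=3: MISS | VC [30, 19]
  [7] addr=0x7b blk=30 s=2: VC-HIT | VC [14, 19]
  [8] addr=0x3e blk=15 s=3: L1-HIT | VC [14, 19]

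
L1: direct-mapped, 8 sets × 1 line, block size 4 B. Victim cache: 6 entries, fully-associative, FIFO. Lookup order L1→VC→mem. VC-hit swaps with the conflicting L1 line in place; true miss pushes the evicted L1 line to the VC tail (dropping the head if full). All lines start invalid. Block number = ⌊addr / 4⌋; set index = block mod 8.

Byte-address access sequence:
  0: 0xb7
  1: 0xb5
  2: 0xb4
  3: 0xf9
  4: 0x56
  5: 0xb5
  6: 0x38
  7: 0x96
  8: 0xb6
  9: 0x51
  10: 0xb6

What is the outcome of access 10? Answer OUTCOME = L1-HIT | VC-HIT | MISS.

#0 0xb7→b45/s5 MISS; vc=[]
#1 0xb5→b45/s5 L1-HIT; vc=[]
#2 0xb4→b45/s5 L1-HIT; vc=[]
#3 0xf9→b62/s6 MISS; vc=[]
#4 0x56→b21/s5 MISS; vc=[45]
#5 0xb5→b45/s5 VC-HIT; vc=[21]
#6 0x38→b14/s6 MISS; vc=[21,62]
#7 0x96→b37/s5 MISS; vc=[21,62,45]
#8 0xb6→b45/s5 VC-HIT; vc=[21,62,37]
#9 0x51→b20/s4 MISS; vc=[21,62,37]
#10 0xb6→b45/s5 L1-HIT; vc=[21,62,37]

OUTCOME = L1-HIT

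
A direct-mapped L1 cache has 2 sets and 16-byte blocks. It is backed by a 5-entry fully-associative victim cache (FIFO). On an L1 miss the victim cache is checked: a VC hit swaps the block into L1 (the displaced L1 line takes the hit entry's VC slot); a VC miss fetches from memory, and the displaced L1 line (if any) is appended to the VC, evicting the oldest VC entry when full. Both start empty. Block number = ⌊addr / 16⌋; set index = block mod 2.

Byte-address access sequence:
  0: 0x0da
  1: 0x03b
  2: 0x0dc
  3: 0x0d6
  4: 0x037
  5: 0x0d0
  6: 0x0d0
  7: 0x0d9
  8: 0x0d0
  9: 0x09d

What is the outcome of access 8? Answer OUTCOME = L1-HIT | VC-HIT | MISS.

0: 0xda (blk 13, set 1) → MISS  vc=[]
1: 0x3b (blk 3, set 1) → MISS  vc=[13]
2: 0xdc (blk 13, set 1) → VC-HIT  vc=[3]
3: 0xd6 (blk 13, set 1) → L1-HIT  vc=[3]
4: 0x37 (blk 3, set 1) → VC-HIT  vc=[13]
5: 0xd0 (blk 13, set 1) → VC-HIT  vc=[3]
6: 0xd0 (blk 13, set 1) → L1-HIT  vc=[3]
7: 0xd9 (blk 13, set 1) → L1-HIT  vc=[3]
8: 0xd0 (blk 13, set 1) → L1-HIT  vc=[3]
9: 0x9d (blk 9, set 1) → MISS  vc=[3, 13]

OUTCOME = L1-HIT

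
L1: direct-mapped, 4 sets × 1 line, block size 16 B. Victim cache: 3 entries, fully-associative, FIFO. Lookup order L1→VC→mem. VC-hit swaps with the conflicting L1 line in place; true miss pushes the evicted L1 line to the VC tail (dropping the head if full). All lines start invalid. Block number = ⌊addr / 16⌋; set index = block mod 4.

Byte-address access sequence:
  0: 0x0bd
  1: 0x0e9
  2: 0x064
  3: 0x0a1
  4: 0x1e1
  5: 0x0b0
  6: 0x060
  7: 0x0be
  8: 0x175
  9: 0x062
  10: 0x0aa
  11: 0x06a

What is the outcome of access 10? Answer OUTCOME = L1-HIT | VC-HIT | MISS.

0: 0xbd (blk 11, set 3) → MISS  vc=[]
1: 0xe9 (blk 14, set 2) → MISS  vc=[]
2: 0x64 (blk 6, set 2) → MISS  vc=[14]
3: 0xa1 (blk 10, set 2) → MISS  vc=[14, 6]
4: 0x1e1 (blk 30, set 2) → MISS  vc=[14, 6, 10]
5: 0xb0 (blk 11, set 3) → L1-HIT  vc=[14, 6, 10]
6: 0x60 (blk 6, set 2) → VC-HIT  vc=[14, 30, 10]
7: 0xbe (blk 11, set 3) → L1-HIT  vc=[14, 30, 10]
8: 0x175 (blk 23, set 3) → MISS  vc=[30, 10, 11]
9: 0x62 (blk 6, set 2) → L1-HIT  vc=[30, 10, 11]
10: 0xaa (blk 10, set 2) → VC-HIT  vc=[30, 6, 11]
11: 0x6a (blk 6, set 2) → VC-HIT  vc=[30, 10, 11]

OUTCOME = VC-HIT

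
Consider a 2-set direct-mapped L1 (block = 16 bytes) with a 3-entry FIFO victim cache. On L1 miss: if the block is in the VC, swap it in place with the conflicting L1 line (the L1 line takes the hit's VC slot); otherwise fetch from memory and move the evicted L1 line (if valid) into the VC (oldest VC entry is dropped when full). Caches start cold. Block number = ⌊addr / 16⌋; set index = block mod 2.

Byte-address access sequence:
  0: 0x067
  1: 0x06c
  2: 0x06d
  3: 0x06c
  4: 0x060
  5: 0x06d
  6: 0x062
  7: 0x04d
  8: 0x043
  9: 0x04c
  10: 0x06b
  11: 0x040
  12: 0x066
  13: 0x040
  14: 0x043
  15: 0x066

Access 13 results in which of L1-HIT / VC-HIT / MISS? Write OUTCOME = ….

#0 0x67→b6/s0 MISS; vc=[]
#1 0x6c→b6/s0 L1-HIT; vc=[]
#2 0x6d→b6/s0 L1-HIT; vc=[]
#3 0x6c→b6/s0 L1-HIT; vc=[]
#4 0x60→b6/s0 L1-HIT; vc=[]
#5 0x6d→b6/s0 L1-HIT; vc=[]
#6 0x62→b6/s0 L1-HIT; vc=[]
#7 0x4d→b4/s0 MISS; vc=[6]
#8 0x43→b4/s0 L1-HIT; vc=[6]
#9 0x4c→b4/s0 L1-HIT; vc=[6]
#10 0x6b→b6/s0 VC-HIT; vc=[4]
#11 0x40→b4/s0 VC-HIT; vc=[6]
#12 0x66→b6/s0 VC-HIT; vc=[4]
#13 0x40→b4/s0 VC-HIT; vc=[6]
#14 0x43→b4/s0 L1-HIT; vc=[6]
#15 0x66→b6/s0 VC-HIT; vc=[4]

OUTCOME = VC-HIT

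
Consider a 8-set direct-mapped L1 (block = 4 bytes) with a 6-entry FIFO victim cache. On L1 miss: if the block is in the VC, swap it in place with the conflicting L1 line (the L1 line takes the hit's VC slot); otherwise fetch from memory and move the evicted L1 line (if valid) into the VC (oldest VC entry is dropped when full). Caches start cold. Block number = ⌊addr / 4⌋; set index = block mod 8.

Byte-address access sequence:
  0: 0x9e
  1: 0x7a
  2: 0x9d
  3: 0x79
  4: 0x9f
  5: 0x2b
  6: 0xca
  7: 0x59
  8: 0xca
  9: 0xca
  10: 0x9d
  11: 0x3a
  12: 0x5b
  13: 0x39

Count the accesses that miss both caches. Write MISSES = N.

  [0] addr=0x9e blk=39 s=7: MISS | VC []
  [1] addr=0x7a blk=30 s=6: MISS | VC []
  [2] addr=0x9d blk=39 s=7: L1-HIT | VC []
  [3] addr=0x79 blk=30 s=6: L1-HIT | VC []
  [4] addr=0x9f blk=39 s=7: L1-HIT | VC []
  [5] addr=0x2b blk=10 s=2: MISS | VC []
  [6] addr=0xca blk=50 s=2: MISS | VC [10]
  [7] addr=0x59 blk=22 s=6: MISS | VC [10, 30]
  [8] addr=0xca blk=50 s=2: L1-HIT | VC [10, 30]
  [9] addr=0xca blk=50 s=2: L1-HIT | VC [10, 30]
  [10] addr=0x9d blk=39 s=7: L1-HIT | VC [10, 30]
  [11] addr=0x3a blk=14 s=6: MISS | VC [10, 30, 22]
  [12] addr=0x5b blk=22 s=6: VC-HIT | VC [10, 30, 14]
  [13] addr=0x39 blk=14 s=6: VC-HIT | VC [10, 30, 22]

MISSES = 6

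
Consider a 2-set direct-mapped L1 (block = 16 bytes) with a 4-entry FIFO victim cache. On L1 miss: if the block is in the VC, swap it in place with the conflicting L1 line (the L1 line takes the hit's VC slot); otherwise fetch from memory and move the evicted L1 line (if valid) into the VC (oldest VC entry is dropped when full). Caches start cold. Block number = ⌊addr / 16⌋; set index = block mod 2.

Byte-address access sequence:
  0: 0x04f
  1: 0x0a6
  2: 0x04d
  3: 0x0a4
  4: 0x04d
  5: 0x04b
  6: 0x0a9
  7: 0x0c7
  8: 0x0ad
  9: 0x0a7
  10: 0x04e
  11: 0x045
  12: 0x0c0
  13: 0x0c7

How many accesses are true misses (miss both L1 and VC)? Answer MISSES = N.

#0 0x4f→b4/s0 MISS; vc=[]
#1 0xa6→b10/s0 MISS; vc=[4]
#2 0x4d→b4/s0 VC-HIT; vc=[10]
#3 0xa4→b10/s0 VC-HIT; vc=[4]
#4 0x4d→b4/s0 VC-HIT; vc=[10]
#5 0x4b→b4/s0 L1-HIT; vc=[10]
#6 0xa9→b10/s0 VC-HIT; vc=[4]
#7 0xc7→b12/s0 MISS; vc=[4,10]
#8 0xad→b10/s0 VC-HIT; vc=[4,12]
#9 0xa7→b10/s0 L1-HIT; vc=[4,12]
#10 0x4e→b4/s0 VC-HIT; vc=[10,12]
#11 0x45→b4/s0 L1-HIT; vc=[10,12]
#12 0xc0→b12/s0 VC-HIT; vc=[10,4]
#13 0xc7→b12/s0 L1-HIT; vc=[10,4]

MISSES = 3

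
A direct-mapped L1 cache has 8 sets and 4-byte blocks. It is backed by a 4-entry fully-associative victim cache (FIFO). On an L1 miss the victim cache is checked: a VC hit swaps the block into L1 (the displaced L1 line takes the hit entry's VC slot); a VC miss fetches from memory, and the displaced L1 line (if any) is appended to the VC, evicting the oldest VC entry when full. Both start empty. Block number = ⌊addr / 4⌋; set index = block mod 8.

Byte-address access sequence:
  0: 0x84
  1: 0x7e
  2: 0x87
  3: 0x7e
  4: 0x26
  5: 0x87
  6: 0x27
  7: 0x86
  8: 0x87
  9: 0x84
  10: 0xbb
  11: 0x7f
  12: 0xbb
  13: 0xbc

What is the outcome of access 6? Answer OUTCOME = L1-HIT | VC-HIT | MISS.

OUTCOME = VC-HIT

0: 0x84 (blk 33, set 1) → MISS  vc=[]
1: 0x7e (blk 31, set 7) → MISS  vc=[]
2: 0x87 (blk 33, set 1) → L1-HIT  vc=[]
3: 0x7e (blk 31, set 7) → L1-HIT  vc=[]
4: 0x26 (blk 9, set 1) → MISS  vc=[33]
5: 0x87 (blk 33, set 1) → VC-HIT  vc=[9]
6: 0x27 (blk 9, set 1) → VC-HIT  vc=[33]
7: 0x86 (blk 33, set 1) → VC-HIT  vc=[9]
8: 0x87 (blk 33, set 1) → L1-HIT  vc=[9]
9: 0x84 (blk 33, set 1) → L1-HIT  vc=[9]
10: 0xbb (blk 46, set 6) → MISS  vc=[9]
11: 0x7f (blk 31, set 7) → L1-HIT  vc=[9]
12: 0xbb (blk 46, set 6) → L1-HIT  vc=[9]
13: 0xbc (blk 47, set 7) → MISS  vc=[9, 31]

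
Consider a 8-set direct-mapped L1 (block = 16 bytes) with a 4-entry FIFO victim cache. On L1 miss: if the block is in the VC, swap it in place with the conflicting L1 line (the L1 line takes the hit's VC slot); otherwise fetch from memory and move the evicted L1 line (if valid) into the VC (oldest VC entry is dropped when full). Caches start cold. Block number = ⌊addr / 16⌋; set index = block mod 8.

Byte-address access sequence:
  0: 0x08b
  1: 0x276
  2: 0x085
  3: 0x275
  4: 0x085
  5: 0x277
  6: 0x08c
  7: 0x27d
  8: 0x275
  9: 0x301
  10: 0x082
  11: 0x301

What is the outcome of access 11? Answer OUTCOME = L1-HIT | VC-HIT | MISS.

  [0] addr=0x8b blk=8 s=0: MISS | VC []
  [1] addr=0x276 blk=39 s=7: MISS | VC []
  [2] addr=0x85 blk=8 s=0: L1-HIT | VC []
  [3] addr=0x275 blk=39 s=7: L1-HIT | VC []
  [4] addr=0x85 blk=8 s=0: L1-HIT | VC []
  [5] addr=0x277 blk=39 s=7: L1-HIT | VC []
  [6] addr=0x8c blk=8 s=0: L1-HIT | VC []
  [7] addr=0x27d blk=39 s=7: L1-HIT | VC []
  [8] addr=0x275 blk=39 s=7: L1-HIT | VC []
  [9] addr=0x301 blk=48 s=0: MISS | VC [8]
  [10] addr=0x82 blk=8 s=0: VC-HIT | VC [48]
  [11] addr=0x301 blk=48 s=0: VC-HIT | VC [8]

OUTCOME = VC-HIT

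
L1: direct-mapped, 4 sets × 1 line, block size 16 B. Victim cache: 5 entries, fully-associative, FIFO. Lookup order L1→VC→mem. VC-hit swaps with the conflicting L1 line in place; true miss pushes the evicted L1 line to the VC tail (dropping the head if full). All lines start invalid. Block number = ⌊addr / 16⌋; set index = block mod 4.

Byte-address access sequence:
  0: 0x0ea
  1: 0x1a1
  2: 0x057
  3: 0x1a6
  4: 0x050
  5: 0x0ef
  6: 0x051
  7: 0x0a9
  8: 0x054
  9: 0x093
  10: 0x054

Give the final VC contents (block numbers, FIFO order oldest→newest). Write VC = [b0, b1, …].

VC = [26, 14, 9]

  [0] addr=0xea blk=14 s=2: MISS | VC []
  [1] addr=0x1a1 blk=26 s=2: MISS | VC [14]
  [2] addr=0x57 blk=5 s=1: MISS | VC [14]
  [3] addr=0x1a6 blk=26 s=2: L1-HIT | VC [14]
  [4] addr=0x50 blk=5 s=1: L1-HIT | VC [14]
  [5] addr=0xef blk=14 s=2: VC-HIT | VC [26]
  [6] addr=0x51 blk=5 s=1: L1-HIT | VC [26]
  [7] addr=0xa9 blk=10 s=2: MISS | VC [26, 14]
  [8] addr=0x54 blk=5 s=1: L1-HIT | VC [26, 14]
  [9] addr=0x93 blk=9 s=1: MISS | VC [26, 14, 5]
  [10] addr=0x54 blk=5 s=1: VC-HIT | VC [26, 14, 9]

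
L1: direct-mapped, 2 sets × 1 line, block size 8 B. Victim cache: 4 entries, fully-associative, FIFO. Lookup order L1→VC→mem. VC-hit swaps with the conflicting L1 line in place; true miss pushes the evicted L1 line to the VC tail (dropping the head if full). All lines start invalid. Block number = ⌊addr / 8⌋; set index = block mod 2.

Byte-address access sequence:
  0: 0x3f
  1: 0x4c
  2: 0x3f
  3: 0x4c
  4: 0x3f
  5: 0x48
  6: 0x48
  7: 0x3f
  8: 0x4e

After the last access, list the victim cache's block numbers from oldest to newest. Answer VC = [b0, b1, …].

  [0] addr=0x3f blk=7 s=1: MISS | VC []
  [1] addr=0x4c blk=9 s=1: MISS | VC [7]
  [2] addr=0x3f blk=7 s=1: VC-HIT | VC [9]
  [3] addr=0x4c blk=9 s=1: VC-HIT | VC [7]
  [4] addr=0x3f blk=7 s=1: VC-HIT | VC [9]
  [5] addr=0x48 blk=9 s=1: VC-HIT | VC [7]
  [6] addr=0x48 blk=9 s=1: L1-HIT | VC [7]
  [7] addr=0x3f blk=7 s=1: VC-HIT | VC [9]
  [8] addr=0x4e blk=9 s=1: VC-HIT | VC [7]

VC = [7]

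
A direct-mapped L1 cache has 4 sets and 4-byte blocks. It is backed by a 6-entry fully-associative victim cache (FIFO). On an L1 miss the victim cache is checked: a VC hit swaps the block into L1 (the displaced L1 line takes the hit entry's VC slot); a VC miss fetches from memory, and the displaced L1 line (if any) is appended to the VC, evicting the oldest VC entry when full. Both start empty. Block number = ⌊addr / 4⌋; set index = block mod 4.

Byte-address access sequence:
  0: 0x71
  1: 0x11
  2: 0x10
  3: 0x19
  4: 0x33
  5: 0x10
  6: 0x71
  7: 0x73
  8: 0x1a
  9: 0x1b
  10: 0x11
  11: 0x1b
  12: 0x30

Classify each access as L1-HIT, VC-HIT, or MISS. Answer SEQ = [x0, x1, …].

#0 0x71→b28/s0 MISS; vc=[]
#1 0x11→b4/s0 MISS; vc=[28]
#2 0x10→b4/s0 L1-HIT; vc=[28]
#3 0x19→b6/s2 MISS; vc=[28]
#4 0x33→b12/s0 MISS; vc=[28,4]
#5 0x10→b4/s0 VC-HIT; vc=[28,12]
#6 0x71→b28/s0 VC-HIT; vc=[4,12]
#7 0x73→b28/s0 L1-HIT; vc=[4,12]
#8 0x1a→b6/s2 L1-HIT; vc=[4,12]
#9 0x1b→b6/s2 L1-HIT; vc=[4,12]
#10 0x11→b4/s0 VC-HIT; vc=[28,12]
#11 0x1b→b6/s2 L1-HIT; vc=[28,12]
#12 0x30→b12/s0 VC-HIT; vc=[28,4]

SEQ = [MISS, MISS, L1-HIT, MISS, MISS, VC-HIT, VC-HIT, L1-HIT, L1-HIT, L1-HIT, VC-HIT, L1-HIT, VC-HIT]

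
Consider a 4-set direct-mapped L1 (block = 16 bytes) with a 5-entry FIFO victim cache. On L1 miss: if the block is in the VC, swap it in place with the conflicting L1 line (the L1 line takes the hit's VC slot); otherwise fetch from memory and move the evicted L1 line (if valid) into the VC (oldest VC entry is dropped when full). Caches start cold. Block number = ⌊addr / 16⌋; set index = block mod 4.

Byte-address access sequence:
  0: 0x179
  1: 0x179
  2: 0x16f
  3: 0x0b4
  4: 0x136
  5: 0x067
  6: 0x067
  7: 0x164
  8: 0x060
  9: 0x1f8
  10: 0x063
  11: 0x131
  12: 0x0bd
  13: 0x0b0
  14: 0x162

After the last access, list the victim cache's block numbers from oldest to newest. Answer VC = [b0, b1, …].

  [0] addr=0x179 blk=23 s=3: MISS | VC []
  [1] addr=0x179 blk=23 s=3: L1-HIT | VC []
  [2] addr=0x16f blk=22 s=2: MISS | VC []
  [3] addr=0xb4 blk=11 s=3: MISS | VC [23]
  [4] addr=0x136 blk=19 s=3: MISS | VC [23, 11]
  [5] addr=0x67 blk=6 s=2: MISS | VC [23, 11, 22]
  [6] addr=0x67 blk=6 s=2: L1-HIT | VC [23, 11, 22]
  [7] addr=0x164 blk=22 s=2: VC-HIT | VC [23, 11, 6]
  [8] addr=0x60 blk=6 s=2: VC-HIT | VC [23, 11, 22]
  [9] addr=0x1f8 blk=31 s=3: MISS | VC [23, 11, 22, 19]
  [10] addr=0x63 blk=6 s=2: L1-HIT | VC [23, 11, 22, 19]
  [11] addr=0x131 blk=19 s=3: VC-HIT | VC [23, 11, 22, 31]
  [12] addr=0xbd blk=11 s=3: VC-HIT | VC [23, 19, 22, 31]
  [13] addr=0xb0 blk=11 s=3: L1-HIT | VC [23, 19, 22, 31]
  [14] addr=0x162 blk=22 s=2: VC-HIT | VC [23, 19, 6, 31]

VC = [23, 19, 6, 31]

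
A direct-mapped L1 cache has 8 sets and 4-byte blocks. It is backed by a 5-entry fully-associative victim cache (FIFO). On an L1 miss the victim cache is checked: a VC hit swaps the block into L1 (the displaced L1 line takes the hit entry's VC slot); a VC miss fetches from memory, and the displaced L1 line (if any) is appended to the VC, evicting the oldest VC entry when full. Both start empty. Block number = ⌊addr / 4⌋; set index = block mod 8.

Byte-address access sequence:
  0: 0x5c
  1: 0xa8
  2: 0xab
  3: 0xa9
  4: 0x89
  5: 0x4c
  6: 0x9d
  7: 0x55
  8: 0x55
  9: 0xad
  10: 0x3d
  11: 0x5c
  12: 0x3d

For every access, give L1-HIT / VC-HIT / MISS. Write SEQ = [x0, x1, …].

0: 0x5c (blk 23, set 7) → MISS  vc=[]
1: 0xa8 (blk 42, set 2) → MISS  vc=[]
2: 0xab (blk 42, set 2) → L1-HIT  vc=[]
3: 0xa9 (blk 42, set 2) → L1-HIT  vc=[]
4: 0x89 (blk 34, set 2) → MISS  vc=[42]
5: 0x4c (blk 19, set 3) → MISS  vc=[42]
6: 0x9d (blk 39, set 7) → MISS  vc=[42, 23]
7: 0x55 (blk 21, set 5) → MISS  vc=[42, 23]
8: 0x55 (blk 21, set 5) → L1-HIT  vc=[42, 23]
9: 0xad (blk 43, set 3) → MISS  vc=[42, 23, 19]
10: 0x3d (blk 15, set 7) → MISS  vc=[42, 23, 19, 39]
11: 0x5c (blk 23, set 7) → VC-HIT  vc=[42, 15, 19, 39]
12: 0x3d (blk 15, set 7) → VC-HIT  vc=[42, 23, 19, 39]

SEQ = [MISS, MISS, L1-HIT, L1-HIT, MISS, MISS, MISS, MISS, L1-HIT, MISS, MISS, VC-HIT, VC-HIT]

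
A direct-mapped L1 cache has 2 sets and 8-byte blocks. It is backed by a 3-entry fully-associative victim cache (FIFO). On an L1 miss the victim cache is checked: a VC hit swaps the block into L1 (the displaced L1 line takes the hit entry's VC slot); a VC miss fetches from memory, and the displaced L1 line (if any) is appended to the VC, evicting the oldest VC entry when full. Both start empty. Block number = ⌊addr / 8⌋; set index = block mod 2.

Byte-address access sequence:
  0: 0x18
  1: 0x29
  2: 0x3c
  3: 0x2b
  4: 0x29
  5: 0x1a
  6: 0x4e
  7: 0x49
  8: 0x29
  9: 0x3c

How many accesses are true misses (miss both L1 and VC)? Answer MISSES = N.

  [0] addr=0x18 blk=3 s=1: MISS | VC []
  [1] addr=0x29 blk=5 s=1: MISS | VC [3]
  [2] addr=0x3c blk=7 s=1: MISS | VC [3, 5]
  [3] addr=0x2b blk=5 s=1: VC-HIT | VC [3, 7]
  [4] addr=0x29 blk=5 s=1: L1-HIT | VC [3, 7]
  [5] addr=0x1a blk=3 s=1: VC-HIT | VC [5, 7]
  [6] addr=0x4e blk=9 s=1: MISS | VC [5, 7, 3]
  [7] addr=0x49 blk=9 s=1: L1-HIT | VC [5, 7, 3]
  [8] addr=0x29 blk=5 s=1: VC-HIT | VC [9, 7, 3]
  [9] addr=0x3c blk=7 s=1: VC-HIT | VC [9, 5, 3]

MISSES = 4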